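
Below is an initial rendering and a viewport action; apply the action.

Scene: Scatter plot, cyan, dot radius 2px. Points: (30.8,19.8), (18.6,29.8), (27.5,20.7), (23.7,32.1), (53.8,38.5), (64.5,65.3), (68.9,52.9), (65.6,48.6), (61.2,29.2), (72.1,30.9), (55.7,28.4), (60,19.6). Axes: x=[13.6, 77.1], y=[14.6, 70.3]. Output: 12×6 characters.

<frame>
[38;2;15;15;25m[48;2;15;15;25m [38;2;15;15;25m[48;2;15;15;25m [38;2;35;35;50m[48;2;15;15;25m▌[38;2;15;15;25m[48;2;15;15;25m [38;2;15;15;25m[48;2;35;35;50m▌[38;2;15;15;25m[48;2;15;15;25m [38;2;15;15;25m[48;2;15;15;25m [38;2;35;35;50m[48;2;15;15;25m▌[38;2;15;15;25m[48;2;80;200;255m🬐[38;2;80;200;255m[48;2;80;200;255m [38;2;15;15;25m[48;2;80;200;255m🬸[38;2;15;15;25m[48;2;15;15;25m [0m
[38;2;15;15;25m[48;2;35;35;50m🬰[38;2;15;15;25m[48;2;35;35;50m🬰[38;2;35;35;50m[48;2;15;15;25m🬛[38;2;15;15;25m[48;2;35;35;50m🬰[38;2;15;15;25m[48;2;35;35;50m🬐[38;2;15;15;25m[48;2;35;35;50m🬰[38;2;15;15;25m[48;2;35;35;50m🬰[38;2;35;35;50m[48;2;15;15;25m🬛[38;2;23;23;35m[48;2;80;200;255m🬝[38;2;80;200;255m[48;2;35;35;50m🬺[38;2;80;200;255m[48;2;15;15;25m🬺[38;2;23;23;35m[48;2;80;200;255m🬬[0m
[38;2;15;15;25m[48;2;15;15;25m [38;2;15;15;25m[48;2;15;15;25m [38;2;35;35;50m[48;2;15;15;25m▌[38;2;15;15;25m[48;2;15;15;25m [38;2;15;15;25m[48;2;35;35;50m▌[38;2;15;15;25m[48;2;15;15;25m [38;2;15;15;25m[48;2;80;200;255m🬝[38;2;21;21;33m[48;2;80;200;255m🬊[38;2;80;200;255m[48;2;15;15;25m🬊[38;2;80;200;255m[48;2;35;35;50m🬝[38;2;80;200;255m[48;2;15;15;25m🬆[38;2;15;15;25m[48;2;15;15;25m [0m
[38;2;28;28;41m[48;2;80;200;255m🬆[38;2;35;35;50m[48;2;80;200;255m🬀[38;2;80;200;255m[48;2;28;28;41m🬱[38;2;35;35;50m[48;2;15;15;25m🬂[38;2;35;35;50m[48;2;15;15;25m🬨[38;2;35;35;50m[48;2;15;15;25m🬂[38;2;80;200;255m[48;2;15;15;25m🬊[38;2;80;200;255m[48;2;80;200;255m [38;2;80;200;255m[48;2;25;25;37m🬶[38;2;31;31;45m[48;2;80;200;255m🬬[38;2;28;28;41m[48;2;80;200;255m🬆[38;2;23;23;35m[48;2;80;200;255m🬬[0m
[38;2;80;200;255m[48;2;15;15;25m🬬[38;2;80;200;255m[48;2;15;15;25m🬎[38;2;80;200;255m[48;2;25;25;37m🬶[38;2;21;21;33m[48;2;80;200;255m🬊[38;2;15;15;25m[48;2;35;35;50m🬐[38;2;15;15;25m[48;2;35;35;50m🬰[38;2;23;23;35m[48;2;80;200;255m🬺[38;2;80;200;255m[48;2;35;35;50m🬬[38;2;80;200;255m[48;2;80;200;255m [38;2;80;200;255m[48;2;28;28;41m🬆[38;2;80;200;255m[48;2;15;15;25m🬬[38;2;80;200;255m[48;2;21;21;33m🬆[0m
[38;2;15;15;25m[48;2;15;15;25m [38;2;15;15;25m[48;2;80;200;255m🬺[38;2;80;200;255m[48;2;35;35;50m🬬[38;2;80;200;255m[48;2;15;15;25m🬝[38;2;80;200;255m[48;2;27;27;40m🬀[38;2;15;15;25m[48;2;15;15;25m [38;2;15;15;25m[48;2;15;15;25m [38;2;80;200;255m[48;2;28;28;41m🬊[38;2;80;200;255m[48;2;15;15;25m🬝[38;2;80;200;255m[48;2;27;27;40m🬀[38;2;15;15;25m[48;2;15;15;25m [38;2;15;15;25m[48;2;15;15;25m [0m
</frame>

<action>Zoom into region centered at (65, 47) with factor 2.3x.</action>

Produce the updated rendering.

<frame>
[38;2;15;15;25m[48;2;15;15;25m [38;2;15;15;25m[48;2;15;15;25m [38;2;35;35;50m[48;2;15;15;25m▌[38;2;15;15;25m[48;2;15;15;25m [38;2;15;15;25m[48;2;35;35;50m▌[38;2;15;15;25m[48;2;15;15;25m [38;2;15;15;25m[48;2;15;15;25m [38;2;23;23;35m[48;2;80;200;255m🬬[38;2;15;15;25m[48;2;15;15;25m [38;2;15;15;25m[48;2;35;35;50m▌[38;2;15;15;25m[48;2;15;15;25m [38;2;15;15;25m[48;2;15;15;25m [0m
[38;2;15;15;25m[48;2;35;35;50m🬰[38;2;15;15;25m[48;2;35;35;50m🬰[38;2;35;35;50m[48;2;15;15;25m🬛[38;2;15;15;25m[48;2;35;35;50m🬰[38;2;15;15;25m[48;2;35;35;50m🬐[38;2;23;23;35m[48;2;80;200;255m🬝[38;2;15;15;25m[48;2;80;200;255m🬐[38;2;80;200;255m[48;2;80;200;255m [38;2;19;19;30m[48;2;80;200;255m🬸[38;2;15;15;25m[48;2;35;35;50m🬐[38;2;15;15;25m[48;2;35;35;50m🬰[38;2;15;15;25m[48;2;35;35;50m🬰[0m
[38;2;15;15;25m[48;2;15;15;25m [38;2;15;15;25m[48;2;15;15;25m [38;2;35;35;50m[48;2;15;15;25m▌[38;2;15;15;25m[48;2;15;15;25m [38;2;23;23;35m[48;2;80;200;255m🬴[38;2;80;200;255m[48;2;80;200;255m [38;2;80;200;255m[48;2;15;15;25m🬛[38;2;80;200;255m[48;2;23;23;35m🬀[38;2;15;15;25m[48;2;15;15;25m [38;2;15;15;25m[48;2;35;35;50m▌[38;2;15;15;25m[48;2;15;15;25m [38;2;15;15;25m[48;2;15;15;25m [0m
[38;2;35;35;50m[48;2;15;15;25m🬂[38;2;35;35;50m[48;2;15;15;25m🬂[38;2;35;35;50m[48;2;15;15;25m🬕[38;2;35;35;50m[48;2;15;15;25m🬂[38;2;35;35;50m[48;2;15;15;25m🬨[38;2;80;200;255m[48;2;19;19;30m🬁[38;2;35;35;50m[48;2;15;15;25m🬂[38;2;35;35;50m[48;2;15;15;25m🬕[38;2;35;35;50m[48;2;15;15;25m🬂[38;2;35;35;50m[48;2;15;15;25m🬨[38;2;35;35;50m[48;2;15;15;25m🬂[38;2;35;35;50m[48;2;15;15;25m🬂[0m
[38;2;21;21;33m[48;2;80;200;255m🬆[38;2;80;200;255m[48;2;15;15;25m🬺[38;2;27;27;40m[48;2;80;200;255m🬬[38;2;15;15;25m[48;2;35;35;50m🬰[38;2;15;15;25m[48;2;35;35;50m🬐[38;2;15;15;25m[48;2;35;35;50m🬰[38;2;15;15;25m[48;2;35;35;50m🬰[38;2;35;35;50m[48;2;15;15;25m🬛[38;2;15;15;25m[48;2;35;35;50m🬰[38;2;15;15;25m[48;2;35;35;50m🬐[38;2;15;15;25m[48;2;35;35;50m🬰[38;2;15;15;25m[48;2;35;35;50m🬰[0m
[38;2;15;15;25m[48;2;80;200;255m🬺[38;2;80;200;255m[48;2;15;15;25m🬆[38;2;35;35;50m[48;2;15;15;25m▌[38;2;15;15;25m[48;2;15;15;25m [38;2;15;15;25m[48;2;35;35;50m▌[38;2;15;15;25m[48;2;15;15;25m [38;2;15;15;25m[48;2;15;15;25m [38;2;35;35;50m[48;2;15;15;25m▌[38;2;15;15;25m[48;2;15;15;25m [38;2;15;15;25m[48;2;35;35;50m▌[38;2;15;15;25m[48;2;15;15;25m [38;2;15;15;25m[48;2;15;15;25m [0m
</frame>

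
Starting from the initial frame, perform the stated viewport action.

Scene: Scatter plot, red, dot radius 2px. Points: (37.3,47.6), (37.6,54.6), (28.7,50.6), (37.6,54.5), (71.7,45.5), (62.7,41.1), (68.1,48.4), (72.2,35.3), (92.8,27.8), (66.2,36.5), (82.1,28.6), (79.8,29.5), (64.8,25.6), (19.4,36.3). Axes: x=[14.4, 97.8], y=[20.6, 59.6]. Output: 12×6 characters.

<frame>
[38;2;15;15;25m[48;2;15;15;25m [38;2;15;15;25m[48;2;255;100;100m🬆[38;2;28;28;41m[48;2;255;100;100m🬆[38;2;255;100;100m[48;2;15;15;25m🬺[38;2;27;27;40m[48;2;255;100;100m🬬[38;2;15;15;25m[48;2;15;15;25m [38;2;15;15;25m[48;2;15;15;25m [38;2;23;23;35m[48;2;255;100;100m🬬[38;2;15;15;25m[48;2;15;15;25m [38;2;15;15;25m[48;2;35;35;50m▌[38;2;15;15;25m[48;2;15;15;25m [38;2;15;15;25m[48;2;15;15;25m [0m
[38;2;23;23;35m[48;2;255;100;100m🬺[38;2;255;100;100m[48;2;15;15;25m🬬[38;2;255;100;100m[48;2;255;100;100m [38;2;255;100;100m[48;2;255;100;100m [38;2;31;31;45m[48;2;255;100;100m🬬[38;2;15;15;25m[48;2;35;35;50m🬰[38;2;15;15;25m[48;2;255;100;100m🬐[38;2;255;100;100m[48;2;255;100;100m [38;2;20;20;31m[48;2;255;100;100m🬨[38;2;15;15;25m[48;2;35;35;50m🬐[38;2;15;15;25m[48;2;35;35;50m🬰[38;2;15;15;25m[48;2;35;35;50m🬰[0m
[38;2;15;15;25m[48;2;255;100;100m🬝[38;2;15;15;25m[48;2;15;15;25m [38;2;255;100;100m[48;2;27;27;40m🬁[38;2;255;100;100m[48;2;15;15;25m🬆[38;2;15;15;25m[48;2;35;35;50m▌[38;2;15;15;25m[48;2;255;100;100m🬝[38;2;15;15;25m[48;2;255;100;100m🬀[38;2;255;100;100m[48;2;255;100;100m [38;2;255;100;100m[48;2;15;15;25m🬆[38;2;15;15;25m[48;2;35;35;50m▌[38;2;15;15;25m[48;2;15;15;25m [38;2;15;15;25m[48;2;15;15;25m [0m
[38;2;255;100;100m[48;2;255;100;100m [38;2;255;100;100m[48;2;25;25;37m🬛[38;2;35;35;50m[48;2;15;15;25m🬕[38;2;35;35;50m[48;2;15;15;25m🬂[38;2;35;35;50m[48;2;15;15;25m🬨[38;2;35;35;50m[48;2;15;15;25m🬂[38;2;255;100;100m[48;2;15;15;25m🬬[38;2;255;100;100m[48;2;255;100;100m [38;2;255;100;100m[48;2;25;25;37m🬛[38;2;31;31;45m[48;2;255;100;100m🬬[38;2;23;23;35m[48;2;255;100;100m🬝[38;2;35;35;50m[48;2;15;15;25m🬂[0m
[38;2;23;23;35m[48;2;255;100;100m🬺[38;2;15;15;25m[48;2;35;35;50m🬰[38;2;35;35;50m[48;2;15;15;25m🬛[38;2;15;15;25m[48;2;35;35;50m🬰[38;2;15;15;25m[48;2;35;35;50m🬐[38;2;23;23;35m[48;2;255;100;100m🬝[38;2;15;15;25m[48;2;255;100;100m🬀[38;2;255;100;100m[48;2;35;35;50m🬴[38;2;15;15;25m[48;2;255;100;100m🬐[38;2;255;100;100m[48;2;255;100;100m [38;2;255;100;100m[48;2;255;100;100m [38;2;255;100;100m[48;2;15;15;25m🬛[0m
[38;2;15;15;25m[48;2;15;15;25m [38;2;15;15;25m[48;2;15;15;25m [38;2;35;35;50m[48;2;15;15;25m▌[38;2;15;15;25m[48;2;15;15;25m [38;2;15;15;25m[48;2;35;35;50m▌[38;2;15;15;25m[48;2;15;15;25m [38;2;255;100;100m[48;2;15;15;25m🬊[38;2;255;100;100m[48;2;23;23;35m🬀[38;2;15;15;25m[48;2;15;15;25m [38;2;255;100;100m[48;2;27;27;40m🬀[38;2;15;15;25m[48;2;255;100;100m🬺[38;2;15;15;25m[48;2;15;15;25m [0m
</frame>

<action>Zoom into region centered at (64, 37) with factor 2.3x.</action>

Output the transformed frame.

<frame>
[38;2;15;15;25m[48;2;15;15;25m [38;2;15;15;25m[48;2;15;15;25m [38;2;35;35;50m[48;2;15;15;25m▌[38;2;15;15;25m[48;2;15;15;25m [38;2;15;15;25m[48;2;35;35;50m▌[38;2;15;15;25m[48;2;255;100;100m🬬[38;2;15;15;25m[48;2;15;15;25m [38;2;255;100;100m[48;2;28;28;41m🬊[38;2;255;100;100m[48;2;15;15;25m🬝[38;2;255;100;100m[48;2;27;27;40m🬀[38;2;15;15;25m[48;2;15;15;25m [38;2;15;15;25m[48;2;15;15;25m [0m
[38;2;15;15;25m[48;2;35;35;50m🬰[38;2;15;15;25m[48;2;35;35;50m🬰[38;2;35;35;50m[48;2;15;15;25m🬛[38;2;15;15;25m[48;2;35;35;50m🬰[38;2;15;15;25m[48;2;255;100;100m🬐[38;2;255;100;100m[48;2;255;100;100m [38;2;19;19;30m[48;2;255;100;100m🬸[38;2;35;35;50m[48;2;15;15;25m🬛[38;2;15;15;25m[48;2;35;35;50m🬰[38;2;15;15;25m[48;2;35;35;50m🬐[38;2;15;15;25m[48;2;35;35;50m🬰[38;2;15;15;25m[48;2;35;35;50m🬰[0m
[38;2;15;15;25m[48;2;15;15;25m [38;2;15;15;25m[48;2;15;15;25m [38;2;35;35;50m[48;2;15;15;25m▌[38;2;15;15;25m[48;2;15;15;25m [38;2;15;15;25m[48;2;35;35;50m▌[38;2;255;100;100m[48;2;15;15;25m🬟[38;2;15;15;25m[48;2;255;100;100m🬊[38;2;35;35;50m[48;2;15;15;25m▌[38;2;15;15;25m[48;2;255;100;100m🬬[38;2;15;15;25m[48;2;35;35;50m▌[38;2;15;15;25m[48;2;15;15;25m [38;2;15;15;25m[48;2;15;15;25m [0m
[38;2;35;35;50m[48;2;15;15;25m🬂[38;2;35;35;50m[48;2;15;15;25m🬂[38;2;35;35;50m[48;2;15;15;25m🬕[38;2;35;35;50m[48;2;15;15;25m🬂[38;2;35;35;50m[48;2;15;15;25m🬨[38;2;255;100;100m[48;2;15;15;25m🬊[38;2;255;100;100m[48;2;15;15;25m🬝[38;2;255;100;100m[48;2;35;35;50m🬬[38;2;255;100;100m[48;2;255;100;100m [38;2;255;100;100m[48;2;31;31;45m🬃[38;2;35;35;50m[48;2;15;15;25m🬂[38;2;35;35;50m[48;2;15;15;25m🬂[0m
[38;2;15;15;25m[48;2;35;35;50m🬰[38;2;15;15;25m[48;2;35;35;50m🬰[38;2;35;35;50m[48;2;15;15;25m🬛[38;2;15;15;25m[48;2;35;35;50m🬰[38;2;15;15;25m[48;2;35;35;50m🬐[38;2;15;15;25m[48;2;35;35;50m🬰[38;2;15;15;25m[48;2;35;35;50m🬰[38;2;35;35;50m[48;2;15;15;25m🬛[38;2;255;100;100m[48;2;23;23;35m🬀[38;2;15;15;25m[48;2;35;35;50m🬐[38;2;23;23;35m[48;2;255;100;100m🬝[38;2;23;23;35m[48;2;255;100;100m🬬[0m
[38;2;15;15;25m[48;2;15;15;25m [38;2;15;15;25m[48;2;15;15;25m [38;2;35;35;50m[48;2;15;15;25m▌[38;2;15;15;25m[48;2;15;15;25m [38;2;15;15;25m[48;2;35;35;50m▌[38;2;15;15;25m[48;2;15;15;25m [38;2;15;15;25m[48;2;15;15;25m [38;2;35;35;50m[48;2;15;15;25m▌[38;2;15;15;25m[48;2;15;15;25m [38;2;23;23;35m[48;2;255;100;100m🬴[38;2;255;100;100m[48;2;255;100;100m [38;2;255;100;100m[48;2;255;100;100m [0m
</frame>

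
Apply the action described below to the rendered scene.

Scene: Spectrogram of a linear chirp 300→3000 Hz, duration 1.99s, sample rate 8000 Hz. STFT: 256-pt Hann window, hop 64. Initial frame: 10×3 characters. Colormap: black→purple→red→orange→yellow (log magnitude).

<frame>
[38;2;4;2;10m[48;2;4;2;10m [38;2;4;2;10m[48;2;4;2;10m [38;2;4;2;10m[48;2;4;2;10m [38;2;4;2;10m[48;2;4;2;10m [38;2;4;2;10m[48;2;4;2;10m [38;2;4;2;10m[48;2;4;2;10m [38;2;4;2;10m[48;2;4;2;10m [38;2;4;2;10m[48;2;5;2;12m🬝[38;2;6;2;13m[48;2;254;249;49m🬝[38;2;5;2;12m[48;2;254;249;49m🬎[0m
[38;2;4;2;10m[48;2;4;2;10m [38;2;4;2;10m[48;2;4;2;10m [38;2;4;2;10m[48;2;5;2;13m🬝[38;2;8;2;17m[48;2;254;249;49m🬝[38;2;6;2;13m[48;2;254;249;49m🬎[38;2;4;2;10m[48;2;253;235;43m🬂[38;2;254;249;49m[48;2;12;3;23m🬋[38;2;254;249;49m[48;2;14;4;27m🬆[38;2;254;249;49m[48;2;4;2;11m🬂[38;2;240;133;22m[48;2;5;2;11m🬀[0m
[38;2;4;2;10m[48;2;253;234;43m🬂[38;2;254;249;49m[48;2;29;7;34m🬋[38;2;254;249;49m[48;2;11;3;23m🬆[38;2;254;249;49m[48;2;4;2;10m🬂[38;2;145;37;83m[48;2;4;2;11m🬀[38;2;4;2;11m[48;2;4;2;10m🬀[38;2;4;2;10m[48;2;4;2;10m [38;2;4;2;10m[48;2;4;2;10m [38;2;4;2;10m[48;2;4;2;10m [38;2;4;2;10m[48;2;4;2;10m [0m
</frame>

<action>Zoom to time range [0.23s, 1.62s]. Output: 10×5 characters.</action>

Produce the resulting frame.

<frame>
[38;2;4;2;10m[48;2;4;2;10m [38;2;4;2;10m[48;2;4;2;10m [38;2;4;2;10m[48;2;4;2;10m [38;2;4;2;10m[48;2;4;2;10m [38;2;4;2;10m[48;2;4;2;10m [38;2;4;2;10m[48;2;4;2;10m [38;2;4;2;10m[48;2;4;2;10m [38;2;4;2;10m[48;2;4;2;10m [38;2;4;2;10m[48;2;4;2;10m [38;2;4;2;10m[48;2;4;2;10m [0m
[38;2;4;2;10m[48;2;4;2;10m [38;2;4;2;10m[48;2;4;2;10m [38;2;4;2;10m[48;2;4;2;10m [38;2;4;2;10m[48;2;4;2;10m [38;2;4;2;10m[48;2;4;2;10m [38;2;4;2;10m[48;2;4;2;10m [38;2;4;2;10m[48;2;4;2;10m [38;2;4;2;10m[48;2;4;2;11m🬝[38;2;4;2;10m[48;2;14;4;28m🬝[38;2;4;2;11m[48;2;240;178;45m🬎[0m
[38;2;4;2;10m[48;2;4;2;10m [38;2;4;2;10m[48;2;4;2;10m [38;2;4;2;10m[48;2;4;2;10m [38;2;4;2;10m[48;2;5;2;11m🬝[38;2;5;2;11m[48;2;33;8;59m🬝[38;2;5;2;12m[48;2;254;249;49m🬎[38;2;41;10;36m[48;2;254;248;49m🬆[38;2;61;15;52m[48;2;254;249;49m🬰[38;2;254;248;49m[48;2;53;14;35m🬆[38;2;254;248;49m[48;2;5;2;13m🬂[0m
[38;2;9;3;18m[48;2;254;234;43m🬝[38;2;9;3;20m[48;2;254;249;49m🬎[38;2;6;2;14m[48;2;253;234;43m🬂[38;2;254;248;49m[48;2;30;7;48m🬍[38;2;243;197;49m[48;2;7;2;15m🬆[38;2;252;201;30m[48;2;4;2;11m🬂[38;2;15;4;28m[48;2;4;2;10m🬀[38;2;4;2;11m[48;2;4;2;10m🬀[38;2;4;2;10m[48;2;4;2;10m [38;2;4;2;10m[48;2;4;2;10m [0m
[38;2;254;249;49m[48;2;11;3;21m🬂[38;2;252;208;33m[48;2;6;2;13m🬀[38;2;6;2;14m[48;2;4;2;10m🬀[38;2;4;2;10m[48;2;4;2;10m [38;2;4;2;10m[48;2;4;2;10m [38;2;4;2;10m[48;2;4;2;10m [38;2;4;2;10m[48;2;4;2;10m [38;2;4;2;10m[48;2;4;2;10m [38;2;4;2;10m[48;2;4;2;10m [38;2;4;2;10m[48;2;4;2;10m [0m
</frame>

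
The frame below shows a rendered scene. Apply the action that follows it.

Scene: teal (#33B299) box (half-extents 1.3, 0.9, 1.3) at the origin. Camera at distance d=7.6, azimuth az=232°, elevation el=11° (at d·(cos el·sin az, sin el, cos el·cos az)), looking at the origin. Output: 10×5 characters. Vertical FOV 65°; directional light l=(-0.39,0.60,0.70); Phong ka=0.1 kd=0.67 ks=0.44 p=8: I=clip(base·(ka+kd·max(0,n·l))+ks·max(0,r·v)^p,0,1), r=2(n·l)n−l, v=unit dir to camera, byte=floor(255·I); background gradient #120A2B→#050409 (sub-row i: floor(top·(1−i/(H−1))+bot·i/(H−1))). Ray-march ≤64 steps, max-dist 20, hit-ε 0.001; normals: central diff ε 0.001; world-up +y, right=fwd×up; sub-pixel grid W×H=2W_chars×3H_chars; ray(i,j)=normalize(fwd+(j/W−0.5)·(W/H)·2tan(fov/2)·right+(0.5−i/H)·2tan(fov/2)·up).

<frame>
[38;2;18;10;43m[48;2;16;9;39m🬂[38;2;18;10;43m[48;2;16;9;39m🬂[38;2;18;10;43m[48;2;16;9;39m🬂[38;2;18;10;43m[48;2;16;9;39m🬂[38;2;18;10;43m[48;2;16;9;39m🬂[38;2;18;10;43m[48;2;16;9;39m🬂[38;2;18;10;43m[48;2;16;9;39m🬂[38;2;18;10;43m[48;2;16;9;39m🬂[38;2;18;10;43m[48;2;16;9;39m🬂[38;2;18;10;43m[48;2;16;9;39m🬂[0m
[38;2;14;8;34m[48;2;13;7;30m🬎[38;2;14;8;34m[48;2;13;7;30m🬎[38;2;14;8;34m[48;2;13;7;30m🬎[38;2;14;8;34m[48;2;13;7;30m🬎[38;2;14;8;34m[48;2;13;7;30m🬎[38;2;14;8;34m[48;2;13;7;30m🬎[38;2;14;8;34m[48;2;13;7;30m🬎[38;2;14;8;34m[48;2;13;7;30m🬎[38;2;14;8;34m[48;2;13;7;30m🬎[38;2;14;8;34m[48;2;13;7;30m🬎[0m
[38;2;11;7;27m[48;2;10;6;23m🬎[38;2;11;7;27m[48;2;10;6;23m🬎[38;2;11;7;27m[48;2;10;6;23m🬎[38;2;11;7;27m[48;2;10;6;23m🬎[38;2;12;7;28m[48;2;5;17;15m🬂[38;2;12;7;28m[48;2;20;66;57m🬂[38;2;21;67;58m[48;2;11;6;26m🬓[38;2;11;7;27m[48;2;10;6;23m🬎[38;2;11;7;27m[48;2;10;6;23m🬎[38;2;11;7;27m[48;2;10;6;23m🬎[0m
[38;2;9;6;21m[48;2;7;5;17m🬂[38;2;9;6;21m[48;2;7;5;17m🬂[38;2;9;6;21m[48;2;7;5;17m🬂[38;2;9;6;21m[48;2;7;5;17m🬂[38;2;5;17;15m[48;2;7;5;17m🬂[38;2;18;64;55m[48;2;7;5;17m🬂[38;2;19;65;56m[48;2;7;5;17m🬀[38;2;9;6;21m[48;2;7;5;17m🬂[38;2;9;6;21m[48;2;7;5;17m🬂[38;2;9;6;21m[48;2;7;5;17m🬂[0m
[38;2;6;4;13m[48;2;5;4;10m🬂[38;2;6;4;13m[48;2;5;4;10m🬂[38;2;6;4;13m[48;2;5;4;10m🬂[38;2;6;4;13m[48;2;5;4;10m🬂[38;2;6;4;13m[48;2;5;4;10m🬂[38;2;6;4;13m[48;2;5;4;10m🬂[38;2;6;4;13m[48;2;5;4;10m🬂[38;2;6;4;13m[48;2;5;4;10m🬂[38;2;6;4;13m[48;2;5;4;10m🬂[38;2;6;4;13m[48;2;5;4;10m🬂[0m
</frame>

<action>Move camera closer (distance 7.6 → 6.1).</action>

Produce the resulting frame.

<frame>
[38;2;18;10;43m[48;2;16;9;39m🬂[38;2;18;10;43m[48;2;16;9;39m🬂[38;2;18;10;43m[48;2;16;9;39m🬂[38;2;18;10;43m[48;2;16;9;39m🬂[38;2;18;10;43m[48;2;16;9;39m🬂[38;2;18;10;43m[48;2;16;9;39m🬂[38;2;18;10;43m[48;2;16;9;39m🬂[38;2;18;10;43m[48;2;16;9;39m🬂[38;2;18;10;43m[48;2;16;9;39m🬂[38;2;18;10;43m[48;2;16;9;39m🬂[0m
[38;2;14;8;34m[48;2;13;7;30m🬎[38;2;14;8;34m[48;2;13;7;30m🬎[38;2;14;8;34m[48;2;13;7;30m🬎[38;2;14;8;34m[48;2;13;7;30m🬎[38;2;14;8;34m[48;2;13;7;30m🬎[38;2;14;8;34m[48;2;13;7;30m🬎[38;2;14;8;34m[48;2;13;7;30m🬎[38;2;14;8;34m[48;2;13;7;30m🬎[38;2;14;8;34m[48;2;13;7;30m🬎[38;2;14;8;34m[48;2;13;7;30m🬎[0m
[38;2;11;7;27m[48;2;10;6;23m🬎[38;2;11;7;27m[48;2;10;6;23m🬎[38;2;11;7;27m[48;2;10;6;23m🬎[38;2;11;6;25m[48;2;5;17;15m▌[38;2;5;17;15m[48;2;5;17;15m [38;2;25;71;62m[48;2;20;66;57m🬂[38;2;28;74;65m[48;2;22;68;59m🬂[38;2;11;7;27m[48;2;10;6;23m🬎[38;2;11;7;27m[48;2;10;6;23m🬎[38;2;11;7;27m[48;2;10;6;23m🬎[0m
[38;2;9;6;21m[48;2;7;5;17m🬂[38;2;9;6;21m[48;2;7;5;17m🬂[38;2;9;6;21m[48;2;7;5;17m🬂[38;2;7;5;17m[48;2;5;17;15m🬺[38;2;5;17;15m[48;2;7;5;16m🬊[38;2;18;64;55m[48;2;7;5;16m🬎[38;2;19;65;56m[48;2;7;5;17m🬂[38;2;9;6;21m[48;2;7;5;17m🬂[38;2;9;6;21m[48;2;7;5;17m🬂[38;2;9;6;21m[48;2;7;5;17m🬂[0m
[38;2;6;4;13m[48;2;5;4;10m🬂[38;2;6;4;13m[48;2;5;4;10m🬂[38;2;6;4;13m[48;2;5;4;10m🬂[38;2;6;4;13m[48;2;5;4;10m🬂[38;2;6;4;13m[48;2;5;4;10m🬂[38;2;6;4;13m[48;2;5;4;10m🬂[38;2;6;4;13m[48;2;5;4;10m🬂[38;2;6;4;13m[48;2;5;4;10m🬂[38;2;6;4;13m[48;2;5;4;10m🬂[38;2;6;4;13m[48;2;5;4;10m🬂[0m
</frame>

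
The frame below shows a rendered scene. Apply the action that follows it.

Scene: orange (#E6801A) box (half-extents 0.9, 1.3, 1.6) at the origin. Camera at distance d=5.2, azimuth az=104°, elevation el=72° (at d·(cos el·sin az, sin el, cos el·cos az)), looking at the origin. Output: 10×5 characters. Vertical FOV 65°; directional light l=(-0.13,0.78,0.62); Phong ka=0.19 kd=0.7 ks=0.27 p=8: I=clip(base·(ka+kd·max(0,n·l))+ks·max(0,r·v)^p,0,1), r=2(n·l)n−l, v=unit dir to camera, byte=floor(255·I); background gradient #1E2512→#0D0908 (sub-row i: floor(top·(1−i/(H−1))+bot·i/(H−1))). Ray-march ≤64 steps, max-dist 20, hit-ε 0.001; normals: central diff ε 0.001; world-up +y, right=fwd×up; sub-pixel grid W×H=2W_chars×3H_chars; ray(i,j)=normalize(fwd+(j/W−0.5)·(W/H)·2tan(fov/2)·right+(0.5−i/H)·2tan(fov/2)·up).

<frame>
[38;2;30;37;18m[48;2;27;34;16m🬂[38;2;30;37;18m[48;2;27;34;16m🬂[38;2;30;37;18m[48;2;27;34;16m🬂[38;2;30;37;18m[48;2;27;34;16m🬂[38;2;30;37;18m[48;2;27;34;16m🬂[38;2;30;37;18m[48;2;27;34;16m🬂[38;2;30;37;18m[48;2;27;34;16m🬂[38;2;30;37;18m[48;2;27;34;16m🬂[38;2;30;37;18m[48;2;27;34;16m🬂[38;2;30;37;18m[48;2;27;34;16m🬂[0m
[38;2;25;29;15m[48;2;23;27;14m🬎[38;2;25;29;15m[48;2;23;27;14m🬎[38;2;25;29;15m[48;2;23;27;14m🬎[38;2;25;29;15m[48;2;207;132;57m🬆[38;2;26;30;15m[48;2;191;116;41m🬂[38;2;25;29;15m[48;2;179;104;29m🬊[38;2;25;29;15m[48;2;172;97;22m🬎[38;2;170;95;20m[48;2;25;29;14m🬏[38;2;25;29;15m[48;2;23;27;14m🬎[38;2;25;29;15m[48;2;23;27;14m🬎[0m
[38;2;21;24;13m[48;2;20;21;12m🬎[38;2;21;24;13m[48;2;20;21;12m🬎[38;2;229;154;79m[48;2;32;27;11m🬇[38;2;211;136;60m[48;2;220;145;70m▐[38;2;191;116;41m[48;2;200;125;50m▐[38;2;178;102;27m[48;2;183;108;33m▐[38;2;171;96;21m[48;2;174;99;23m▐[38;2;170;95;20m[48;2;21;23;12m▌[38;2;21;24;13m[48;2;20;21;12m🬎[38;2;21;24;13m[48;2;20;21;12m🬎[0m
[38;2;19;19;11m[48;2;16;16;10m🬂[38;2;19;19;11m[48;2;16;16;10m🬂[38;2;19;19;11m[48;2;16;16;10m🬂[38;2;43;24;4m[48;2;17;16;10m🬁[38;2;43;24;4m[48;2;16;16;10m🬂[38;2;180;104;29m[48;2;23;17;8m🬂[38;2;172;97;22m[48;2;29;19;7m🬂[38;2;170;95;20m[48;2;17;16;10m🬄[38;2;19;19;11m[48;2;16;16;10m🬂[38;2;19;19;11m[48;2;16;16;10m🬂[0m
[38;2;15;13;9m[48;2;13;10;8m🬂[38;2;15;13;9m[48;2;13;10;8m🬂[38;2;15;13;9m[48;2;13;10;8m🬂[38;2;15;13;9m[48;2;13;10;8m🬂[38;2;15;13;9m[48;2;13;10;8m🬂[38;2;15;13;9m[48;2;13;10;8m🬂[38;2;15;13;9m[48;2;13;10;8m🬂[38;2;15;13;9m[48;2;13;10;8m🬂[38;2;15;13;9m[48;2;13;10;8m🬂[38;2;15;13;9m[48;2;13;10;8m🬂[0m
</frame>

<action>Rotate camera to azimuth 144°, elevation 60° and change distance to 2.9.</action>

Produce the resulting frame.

<frame>
[38;2;30;37;18m[48;2;27;34;16m🬂[38;2;197;122;47m[48;2;205;130;55m🬆[38;2;202;127;52m[48;2;211;136;61m🬆[38;2;203;128;53m[48;2;214;139;64m🬊[38;2;199;124;48m[48;2;210;135;60m🬊[38;2;191;116;41m[48;2;200;125;50m🬊[38;2;30;37;18m[48;2;186;111;36m🬁[38;2;29;36;17m[48;2;179;104;29m🬊[38;2;30;37;18m[48;2;27;34;16m🬂[38;2;30;37;18m[48;2;27;34;16m🬂[0m
[38;2;25;29;15m[48;2;23;27;14m🬎[38;2;214;139;64m[48;2;24;28;14m🬁[38;2;222;147;71m[48;2;230;155;79m🬆[38;2;225;150;75m[48;2;234;159;84m🬂[38;2;221;146;71m[48;2;231;156;81m🬊[38;2;208;133;58m[48;2;219;144;69m🬨[38;2;190;115;40m[48;2;198;123;48m▐[38;2;179;103;28m[48;2;184;108;33m▐[38;2;173;98;22m[48;2;175;100;25m▐[38;2;170;95;20m[48;2;25;29;15m🬱[0m
[38;2;21;24;13m[48;2;20;21;12m🬎[38;2;21;24;13m[48;2;20;21;12m🬎[38;2;234;159;84m[48;2;20;22;12m🬉[38;2;239;164;89m[48;2;233;158;83m🬎[38;2;234;159;84m[48;2;228;153;78m🬕[38;2;221;146;71m[48;2;211;136;61m▌[38;2;201;125;50m[48;2;191;116;41m▌[38;2;184;109;34m[48;2;179;104;29m▌[38;2;175;100;25m[48;2;172;97;22m▌[38;2;171;96;21m[48;2;170;95;20m▌[0m
[38;2;19;19;11m[48;2;16;16;10m🬂[38;2;19;19;11m[48;2;16;16;10m🬂[38;2;19;19;11m[48;2;16;16;10m🬂[38;2;221;146;71m[48;2;17;16;10m🬉[38;2;219;144;69m[48;2;205;130;55m🬆[38;2;206;131;56m[48;2;195;120;44m🬆[38;2;192;117;42m[48;2;184;109;34m🬄[38;2;180;105;30m[48;2;176;101;26m🬄[38;2;173;98;23m[48;2;171;96;21m🬄[38;2;170;95;20m[48;2;170;94;19m🬝[0m
[38;2;15;13;9m[48;2;13;10;8m🬂[38;2;15;13;9m[48;2;13;10;8m🬂[38;2;15;13;9m[48;2;13;10;8m🬂[38;2;15;13;9m[48;2;13;10;8m🬂[38;2;192;117;41m[48;2;13;9;8m🬊[38;2;186;111;36m[48;2;179;104;29m🬆[38;2;179;104;29m[48;2;174;99;24m🬆[38;2;173;98;23m[48;2;171;96;21m🬆[38;2;171;96;21m[48;2;170;95;20m🬄[38;2;169;94;19m[48;2;13;9;8m🬝[0m
</frame>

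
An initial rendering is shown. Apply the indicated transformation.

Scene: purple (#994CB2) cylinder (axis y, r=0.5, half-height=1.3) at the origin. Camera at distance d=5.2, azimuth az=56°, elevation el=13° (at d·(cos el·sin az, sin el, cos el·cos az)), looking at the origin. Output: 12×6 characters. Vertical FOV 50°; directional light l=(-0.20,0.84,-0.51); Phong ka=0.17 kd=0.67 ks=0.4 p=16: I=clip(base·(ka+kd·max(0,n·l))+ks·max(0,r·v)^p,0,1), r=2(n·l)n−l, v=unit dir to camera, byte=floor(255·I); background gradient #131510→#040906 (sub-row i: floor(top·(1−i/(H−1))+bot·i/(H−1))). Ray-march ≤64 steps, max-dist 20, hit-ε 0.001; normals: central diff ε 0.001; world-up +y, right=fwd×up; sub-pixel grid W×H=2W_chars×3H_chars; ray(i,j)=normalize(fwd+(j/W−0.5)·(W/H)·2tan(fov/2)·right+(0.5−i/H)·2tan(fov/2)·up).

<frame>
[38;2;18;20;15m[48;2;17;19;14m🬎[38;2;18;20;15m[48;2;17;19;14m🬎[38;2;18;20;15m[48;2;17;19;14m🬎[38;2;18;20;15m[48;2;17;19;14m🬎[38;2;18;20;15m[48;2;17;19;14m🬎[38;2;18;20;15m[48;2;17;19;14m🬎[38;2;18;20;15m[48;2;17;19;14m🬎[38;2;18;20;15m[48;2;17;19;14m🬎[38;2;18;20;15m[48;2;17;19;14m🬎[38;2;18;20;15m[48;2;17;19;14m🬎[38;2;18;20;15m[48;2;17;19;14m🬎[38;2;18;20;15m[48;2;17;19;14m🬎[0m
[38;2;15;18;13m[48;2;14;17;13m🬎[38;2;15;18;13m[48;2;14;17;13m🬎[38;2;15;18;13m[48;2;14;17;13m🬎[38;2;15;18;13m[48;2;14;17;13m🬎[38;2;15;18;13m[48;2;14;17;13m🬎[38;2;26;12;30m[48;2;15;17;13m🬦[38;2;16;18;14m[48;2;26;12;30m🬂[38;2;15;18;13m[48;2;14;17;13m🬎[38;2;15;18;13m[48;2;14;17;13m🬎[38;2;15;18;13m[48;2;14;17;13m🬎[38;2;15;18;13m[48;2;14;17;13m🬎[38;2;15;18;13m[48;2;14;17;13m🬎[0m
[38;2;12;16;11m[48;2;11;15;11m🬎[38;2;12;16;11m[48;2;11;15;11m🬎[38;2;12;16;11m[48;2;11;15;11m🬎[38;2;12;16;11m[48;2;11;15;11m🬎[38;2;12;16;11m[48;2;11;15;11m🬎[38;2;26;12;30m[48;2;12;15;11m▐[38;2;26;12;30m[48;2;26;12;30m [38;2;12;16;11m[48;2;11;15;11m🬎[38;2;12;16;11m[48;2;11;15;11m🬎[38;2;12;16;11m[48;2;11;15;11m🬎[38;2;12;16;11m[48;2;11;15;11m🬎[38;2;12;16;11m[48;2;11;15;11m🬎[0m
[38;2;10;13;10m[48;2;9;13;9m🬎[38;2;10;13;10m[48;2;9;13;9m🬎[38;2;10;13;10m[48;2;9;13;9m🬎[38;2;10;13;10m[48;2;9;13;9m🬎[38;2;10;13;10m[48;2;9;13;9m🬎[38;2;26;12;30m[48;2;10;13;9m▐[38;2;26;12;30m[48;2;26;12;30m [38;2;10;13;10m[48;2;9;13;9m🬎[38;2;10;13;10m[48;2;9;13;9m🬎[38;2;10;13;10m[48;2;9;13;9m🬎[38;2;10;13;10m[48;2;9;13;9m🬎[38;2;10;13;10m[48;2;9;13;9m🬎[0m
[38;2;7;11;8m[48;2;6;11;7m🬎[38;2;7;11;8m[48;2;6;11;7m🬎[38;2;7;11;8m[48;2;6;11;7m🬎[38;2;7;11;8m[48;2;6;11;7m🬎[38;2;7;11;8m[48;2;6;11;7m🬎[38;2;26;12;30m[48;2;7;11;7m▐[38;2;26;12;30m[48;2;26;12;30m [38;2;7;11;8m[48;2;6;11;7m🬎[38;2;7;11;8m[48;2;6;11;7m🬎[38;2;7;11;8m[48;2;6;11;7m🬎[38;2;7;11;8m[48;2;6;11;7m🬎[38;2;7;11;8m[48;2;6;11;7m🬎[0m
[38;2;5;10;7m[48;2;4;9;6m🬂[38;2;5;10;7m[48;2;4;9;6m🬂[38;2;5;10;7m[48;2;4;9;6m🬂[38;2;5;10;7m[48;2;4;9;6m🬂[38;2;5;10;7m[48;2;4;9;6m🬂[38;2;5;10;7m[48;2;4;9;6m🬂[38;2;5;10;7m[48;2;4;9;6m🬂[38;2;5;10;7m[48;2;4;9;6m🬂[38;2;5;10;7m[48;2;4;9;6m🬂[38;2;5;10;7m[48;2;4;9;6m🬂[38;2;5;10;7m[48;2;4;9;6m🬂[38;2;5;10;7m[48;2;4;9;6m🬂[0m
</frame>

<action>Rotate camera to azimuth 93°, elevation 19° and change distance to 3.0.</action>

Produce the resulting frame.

<frame>
[38;2;18;20;15m[48;2;17;19;14m🬎[38;2;18;20;15m[48;2;17;19;14m🬎[38;2;18;20;15m[48;2;17;19;14m🬎[38;2;18;20;15m[48;2;17;19;14m🬎[38;2;26;12;30m[48;2;18;20;15m▐[38;2;26;12;30m[48;2;26;12;30m [38;2;26;12;30m[48;2;26;12;30m [38;2;34;17;39m[48;2;51;25;60m▌[38;2;18;20;15m[48;2;17;19;14m🬎[38;2;18;20;15m[48;2;17;19;14m🬎[38;2;18;20;15m[48;2;17;19;14m🬎[38;2;18;20;15m[48;2;17;19;14m🬎[0m
[38;2;15;18;13m[48;2;14;17;13m🬎[38;2;15;18;13m[48;2;14;17;13m🬎[38;2;15;18;13m[48;2;14;17;13m🬎[38;2;15;18;13m[48;2;14;17;13m🬎[38;2;26;12;30m[48;2;15;17;13m▐[38;2;26;12;30m[48;2;26;12;30m [38;2;26;12;30m[48;2;26;12;30m [38;2;35;17;41m[48;2;54;26;63m▌[38;2;15;18;13m[48;2;14;17;13m🬎[38;2;15;18;13m[48;2;14;17;13m🬎[38;2;15;18;13m[48;2;14;17;13m🬎[38;2;15;18;13m[48;2;14;17;13m🬎[0m
[38;2;12;16;11m[48;2;11;15;11m🬎[38;2;12;16;11m[48;2;11;15;11m🬎[38;2;12;16;11m[48;2;11;15;11m🬎[38;2;12;16;11m[48;2;11;15;11m🬎[38;2;26;12;30m[48;2;12;15;11m▐[38;2;26;12;30m[48;2;26;12;30m [38;2;26;12;30m[48;2;26;12;30m [38;2;37;18;43m[48;2;58;28;67m▌[38;2;12;16;11m[48;2;11;15;11m🬎[38;2;12;16;11m[48;2;11;15;11m🬎[38;2;12;16;11m[48;2;11;15;11m🬎[38;2;12;16;11m[48;2;11;15;11m🬎[0m
[38;2;10;13;10m[48;2;9;13;9m🬎[38;2;10;13;10m[48;2;9;13;9m🬎[38;2;10;13;10m[48;2;9;13;9m🬎[38;2;10;13;10m[48;2;9;13;9m🬎[38;2;26;12;30m[48;2;10;13;9m▐[38;2;26;12;30m[48;2;26;12;30m [38;2;26;12;30m[48;2;26;12;30m [38;2;39;19;46m[48;2;63;31;73m▌[38;2;10;13;10m[48;2;9;13;9m🬎[38;2;10;13;10m[48;2;9;13;9m🬎[38;2;10;13;10m[48;2;9;13;9m🬎[38;2;10;13;10m[48;2;9;13;9m🬎[0m
[38;2;7;11;8m[48;2;6;11;7m🬎[38;2;7;11;8m[48;2;6;11;7m🬎[38;2;7;11;8m[48;2;6;11;7m🬎[38;2;7;11;8m[48;2;6;11;7m🬎[38;2;26;12;30m[48;2;6;11;7m🬉[38;2;26;12;30m[48;2;26;12;30m [38;2;26;12;30m[48;2;26;12;30m [38;2;52;25;60m[48;2;6;11;7m🬝[38;2;7;11;8m[48;2;6;11;7m🬎[38;2;7;11;8m[48;2;6;11;7m🬎[38;2;7;11;8m[48;2;6;11;7m🬎[38;2;7;11;8m[48;2;6;11;7m🬎[0m
[38;2;5;10;7m[48;2;4;9;6m🬂[38;2;5;10;7m[48;2;4;9;6m🬂[38;2;5;10;7m[48;2;4;9;6m🬂[38;2;5;10;7m[48;2;4;9;6m🬂[38;2;5;10;7m[48;2;4;9;6m🬂[38;2;26;12;30m[48;2;26;12;30m [38;2;26;12;30m[48;2;26;12;30m [38;2;4;9;6m[48;2;44;21;51m▐[38;2;5;10;7m[48;2;4;9;6m🬂[38;2;5;10;7m[48;2;4;9;6m🬂[38;2;5;10;7m[48;2;4;9;6m🬂[38;2;5;10;7m[48;2;4;9;6m🬂[0m
</frame>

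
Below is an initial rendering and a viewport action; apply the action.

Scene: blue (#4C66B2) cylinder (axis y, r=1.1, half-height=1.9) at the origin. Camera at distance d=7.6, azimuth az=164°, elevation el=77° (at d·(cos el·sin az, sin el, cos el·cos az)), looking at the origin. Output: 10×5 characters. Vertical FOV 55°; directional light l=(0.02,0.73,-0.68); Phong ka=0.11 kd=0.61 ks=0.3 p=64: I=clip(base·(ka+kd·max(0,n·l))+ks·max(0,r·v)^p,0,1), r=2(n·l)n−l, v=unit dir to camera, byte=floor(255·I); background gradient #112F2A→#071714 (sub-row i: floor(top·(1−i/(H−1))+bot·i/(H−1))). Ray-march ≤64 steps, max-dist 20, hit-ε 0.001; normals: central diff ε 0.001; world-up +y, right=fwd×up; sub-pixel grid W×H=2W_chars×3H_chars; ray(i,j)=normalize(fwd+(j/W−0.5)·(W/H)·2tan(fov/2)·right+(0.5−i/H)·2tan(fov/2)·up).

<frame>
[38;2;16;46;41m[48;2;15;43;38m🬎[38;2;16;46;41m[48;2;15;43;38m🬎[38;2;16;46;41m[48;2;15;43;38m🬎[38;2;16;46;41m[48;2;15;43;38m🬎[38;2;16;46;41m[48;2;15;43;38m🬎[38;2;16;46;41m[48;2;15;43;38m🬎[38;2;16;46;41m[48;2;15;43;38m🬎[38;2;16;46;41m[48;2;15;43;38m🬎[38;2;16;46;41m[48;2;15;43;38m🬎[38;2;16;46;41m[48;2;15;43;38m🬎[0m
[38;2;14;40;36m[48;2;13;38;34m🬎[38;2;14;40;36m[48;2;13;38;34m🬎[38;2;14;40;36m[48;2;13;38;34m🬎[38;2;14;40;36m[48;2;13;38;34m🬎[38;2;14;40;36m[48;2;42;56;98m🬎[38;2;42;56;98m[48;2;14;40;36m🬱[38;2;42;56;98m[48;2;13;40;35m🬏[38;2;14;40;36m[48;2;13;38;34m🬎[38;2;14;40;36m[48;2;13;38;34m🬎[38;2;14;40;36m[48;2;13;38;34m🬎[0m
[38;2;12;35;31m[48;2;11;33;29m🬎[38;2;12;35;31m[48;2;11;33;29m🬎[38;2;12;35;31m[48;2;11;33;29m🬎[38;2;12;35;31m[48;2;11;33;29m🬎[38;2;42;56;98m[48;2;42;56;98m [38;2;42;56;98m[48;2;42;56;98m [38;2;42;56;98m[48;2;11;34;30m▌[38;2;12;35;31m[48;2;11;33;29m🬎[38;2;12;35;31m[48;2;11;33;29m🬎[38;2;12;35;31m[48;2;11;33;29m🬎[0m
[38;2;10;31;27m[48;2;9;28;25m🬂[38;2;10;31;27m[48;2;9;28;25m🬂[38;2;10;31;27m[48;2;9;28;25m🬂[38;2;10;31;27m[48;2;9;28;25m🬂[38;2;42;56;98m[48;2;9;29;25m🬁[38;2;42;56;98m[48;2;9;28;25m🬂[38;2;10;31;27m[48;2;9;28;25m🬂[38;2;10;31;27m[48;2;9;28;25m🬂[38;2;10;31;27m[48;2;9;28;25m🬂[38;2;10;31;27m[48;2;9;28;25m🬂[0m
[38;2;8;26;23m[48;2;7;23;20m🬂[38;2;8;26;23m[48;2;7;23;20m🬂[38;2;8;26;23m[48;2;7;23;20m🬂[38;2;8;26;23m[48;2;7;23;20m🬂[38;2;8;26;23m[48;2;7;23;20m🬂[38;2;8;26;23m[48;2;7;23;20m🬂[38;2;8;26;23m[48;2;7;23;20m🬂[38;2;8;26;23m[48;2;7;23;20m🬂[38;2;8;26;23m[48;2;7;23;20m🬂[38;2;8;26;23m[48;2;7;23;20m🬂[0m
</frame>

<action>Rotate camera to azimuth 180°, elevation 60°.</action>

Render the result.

<frame>
[38;2;16;46;41m[48;2;15;43;38m🬎[38;2;16;46;41m[48;2;15;43;38m🬎[38;2;16;46;41m[48;2;15;43;38m🬎[38;2;16;46;41m[48;2;15;43;38m🬎[38;2;16;46;41m[48;2;15;43;38m🬎[38;2;16;46;41m[48;2;15;43;38m🬎[38;2;16;46;41m[48;2;15;43;38m🬎[38;2;16;46;41m[48;2;15;43;38m🬎[38;2;16;46;41m[48;2;15;43;38m🬎[38;2;16;46;41m[48;2;15;43;38m🬎[0m
[38;2;14;40;36m[48;2;13;38;34m🬎[38;2;14;40;36m[48;2;13;38;34m🬎[38;2;14;40;36m[48;2;13;38;34m🬎[38;2;14;40;36m[48;2;13;38;34m🬎[38;2;14;41;37m[48;2;42;56;98m🬂[38;2;14;41;37m[48;2;42;56;98m🬂[38;2;42;56;98m[48;2;13;40;35m🬓[38;2;14;40;36m[48;2;13;38;34m🬎[38;2;14;40;36m[48;2;13;38;34m🬎[38;2;14;40;36m[48;2;13;38;34m🬎[0m
[38;2;12;35;31m[48;2;11;33;29m🬎[38;2;12;35;31m[48;2;11;33;29m🬎[38;2;12;35;31m[48;2;11;33;29m🬎[38;2;12;35;31m[48;2;11;33;29m🬎[38;2;40;54;95m[48;2;27;36;64m🬨[38;2;41;55;97m[48;2;37;50;87m🬝[38;2;35;47;83m[48;2;14;33;36m🬄[38;2;12;35;31m[48;2;11;33;29m🬎[38;2;12;35;31m[48;2;11;33;29m🬎[38;2;12;35;31m[48;2;11;33;29m🬎[0m
[38;2;10;31;27m[48;2;9;28;25m🬂[38;2;10;31;27m[48;2;9;28;25m🬂[38;2;10;31;27m[48;2;9;28;25m🬂[38;2;10;31;27m[48;2;9;28;25m🬂[38;2;36;48;85m[48;2;9;29;25m🬉[38;2;37;50;88m[48;2;9;28;24m🬎[38;2;10;31;27m[48;2;9;28;25m🬂[38;2;10;31;27m[48;2;9;28;25m🬂[38;2;10;31;27m[48;2;9;28;25m🬂[38;2;10;31;27m[48;2;9;28;25m🬂[0m
[38;2;8;26;23m[48;2;7;23;20m🬂[38;2;8;26;23m[48;2;7;23;20m🬂[38;2;8;26;23m[48;2;7;23;20m🬂[38;2;8;26;23m[48;2;7;23;20m🬂[38;2;8;26;23m[48;2;7;23;20m🬂[38;2;8;26;23m[48;2;7;23;20m🬂[38;2;8;26;23m[48;2;7;23;20m🬂[38;2;8;26;23m[48;2;7;23;20m🬂[38;2;8;26;23m[48;2;7;23;20m🬂[38;2;8;26;23m[48;2;7;23;20m🬂[0m
</frame>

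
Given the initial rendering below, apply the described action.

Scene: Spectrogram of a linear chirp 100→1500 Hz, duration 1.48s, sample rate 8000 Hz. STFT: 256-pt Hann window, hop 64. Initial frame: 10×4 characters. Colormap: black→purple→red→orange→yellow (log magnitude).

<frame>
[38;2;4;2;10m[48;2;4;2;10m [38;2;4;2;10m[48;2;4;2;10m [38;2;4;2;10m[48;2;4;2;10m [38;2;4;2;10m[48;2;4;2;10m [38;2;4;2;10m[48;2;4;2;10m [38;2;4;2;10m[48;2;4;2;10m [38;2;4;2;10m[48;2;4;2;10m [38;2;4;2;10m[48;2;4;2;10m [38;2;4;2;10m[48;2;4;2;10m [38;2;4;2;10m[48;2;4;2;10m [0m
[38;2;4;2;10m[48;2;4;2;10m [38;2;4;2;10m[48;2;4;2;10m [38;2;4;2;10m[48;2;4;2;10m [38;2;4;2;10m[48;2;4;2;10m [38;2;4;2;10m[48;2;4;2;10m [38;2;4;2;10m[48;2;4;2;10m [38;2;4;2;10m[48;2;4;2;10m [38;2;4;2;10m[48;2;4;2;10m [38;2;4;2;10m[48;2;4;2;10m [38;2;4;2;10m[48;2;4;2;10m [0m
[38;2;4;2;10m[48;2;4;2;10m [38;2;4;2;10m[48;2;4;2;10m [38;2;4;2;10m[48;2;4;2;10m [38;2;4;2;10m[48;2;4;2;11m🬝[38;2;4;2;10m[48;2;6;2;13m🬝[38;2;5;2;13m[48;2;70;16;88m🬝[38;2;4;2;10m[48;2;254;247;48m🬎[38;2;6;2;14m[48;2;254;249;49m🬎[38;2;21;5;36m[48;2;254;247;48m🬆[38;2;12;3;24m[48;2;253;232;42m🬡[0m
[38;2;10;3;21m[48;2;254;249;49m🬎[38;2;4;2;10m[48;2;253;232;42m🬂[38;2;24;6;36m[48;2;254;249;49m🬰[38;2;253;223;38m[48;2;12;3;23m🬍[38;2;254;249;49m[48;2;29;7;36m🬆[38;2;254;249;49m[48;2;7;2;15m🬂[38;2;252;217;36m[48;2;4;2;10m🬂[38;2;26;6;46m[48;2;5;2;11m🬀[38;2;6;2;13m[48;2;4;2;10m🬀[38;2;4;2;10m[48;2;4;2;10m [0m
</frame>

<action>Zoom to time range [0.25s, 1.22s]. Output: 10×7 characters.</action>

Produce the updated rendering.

<frame>
[38;2;4;2;10m[48;2;4;2;10m [38;2;4;2;10m[48;2;4;2;10m [38;2;4;2;10m[48;2;4;2;10m [38;2;4;2;10m[48;2;4;2;10m [38;2;4;2;10m[48;2;4;2;10m [38;2;4;2;10m[48;2;4;2;10m [38;2;4;2;10m[48;2;4;2;10m [38;2;4;2;10m[48;2;4;2;10m [38;2;4;2;10m[48;2;4;2;10m [38;2;4;2;10m[48;2;4;2;10m [0m
[38;2;4;2;10m[48;2;4;2;10m [38;2;4;2;10m[48;2;4;2;10m [38;2;4;2;10m[48;2;4;2;10m [38;2;4;2;10m[48;2;4;2;10m [38;2;4;2;10m[48;2;4;2;10m [38;2;4;2;10m[48;2;4;2;10m [38;2;4;2;10m[48;2;4;2;10m [38;2;4;2;10m[48;2;4;2;10m [38;2;4;2;10m[48;2;4;2;10m [38;2;4;2;10m[48;2;4;2;10m [0m
[38;2;4;2;10m[48;2;4;2;10m [38;2;4;2;10m[48;2;4;2;10m [38;2;4;2;10m[48;2;4;2;10m [38;2;4;2;10m[48;2;4;2;10m [38;2;4;2;10m[48;2;4;2;10m [38;2;4;2;10m[48;2;4;2;10m [38;2;4;2;10m[48;2;4;2;10m [38;2;4;2;10m[48;2;4;2;10m [38;2;4;2;10m[48;2;4;2;10m [38;2;4;2;10m[48;2;4;2;10m [0m
[38;2;4;2;10m[48;2;4;2;10m [38;2;4;2;10m[48;2;4;2;10m [38;2;4;2;10m[48;2;4;2;10m [38;2;4;2;10m[48;2;4;2;10m [38;2;4;2;10m[48;2;4;2;10m [38;2;4;2;10m[48;2;4;2;10m [38;2;4;2;10m[48;2;4;2;10m [38;2;4;2;10m[48;2;4;2;10m [38;2;4;2;10m[48;2;4;2;10m [38;2;4;2;10m[48;2;4;2;10m [0m
[38;2;4;2;10m[48;2;4;2;10m [38;2;4;2;10m[48;2;4;2;10m [38;2;4;2;10m[48;2;4;2;10m [38;2;4;2;10m[48;2;4;2;10m [38;2;4;2;10m[48;2;4;2;10m [38;2;4;2;10m[48;2;5;2;11m🬝[38;2;4;2;10m[48;2;6;2;14m🬎[38;2;5;2;12m[48;2;25;6;46m🬝[38;2;23;6;26m[48;2;254;230;42m🬝[38;2;9;3;19m[48;2;254;249;49m🬎[0m
[38;2;4;2;10m[48;2;9;3;19m🬝[38;2;6;2;14m[48;2;68;16;88m🬝[38;2;5;2;13m[48;2;253;221;38m🬎[38;2;13;3;25m[48;2;254;249;49m🬎[38;2;6;2;14m[48;2;249;216;44m🬂[38;2;25;6;46m[48;2;250;213;38m🬡[38;2;243;204;51m[48;2;11;3;22m🬎[38;2;253;234;43m[48;2;29;7;37m🬆[38;2;254;249;49m[48;2;8;2;18m🬂[38;2;253;222;38m[48;2;21;5;26m🬀[0m
[38;2;253;237;44m[48;2;8;2;17m🬎[38;2;254;249;49m[48;2;39;10;38m🬂[38;2;254;247;48m[48;2;6;2;13m🬂[38;2;185;48;80m[48;2;8;2;18m🬀[38;2;14;4;27m[48;2;4;2;11m🬀[38;2;6;2;13m[48;2;4;2;10m🬀[38;2;4;2;11m[48;2;4;2;10m🬀[38;2;4;2;10m[48;2;4;2;10m [38;2;4;2;10m[48;2;4;2;10m [38;2;4;2;10m[48;2;4;2;10m [0m
</frame>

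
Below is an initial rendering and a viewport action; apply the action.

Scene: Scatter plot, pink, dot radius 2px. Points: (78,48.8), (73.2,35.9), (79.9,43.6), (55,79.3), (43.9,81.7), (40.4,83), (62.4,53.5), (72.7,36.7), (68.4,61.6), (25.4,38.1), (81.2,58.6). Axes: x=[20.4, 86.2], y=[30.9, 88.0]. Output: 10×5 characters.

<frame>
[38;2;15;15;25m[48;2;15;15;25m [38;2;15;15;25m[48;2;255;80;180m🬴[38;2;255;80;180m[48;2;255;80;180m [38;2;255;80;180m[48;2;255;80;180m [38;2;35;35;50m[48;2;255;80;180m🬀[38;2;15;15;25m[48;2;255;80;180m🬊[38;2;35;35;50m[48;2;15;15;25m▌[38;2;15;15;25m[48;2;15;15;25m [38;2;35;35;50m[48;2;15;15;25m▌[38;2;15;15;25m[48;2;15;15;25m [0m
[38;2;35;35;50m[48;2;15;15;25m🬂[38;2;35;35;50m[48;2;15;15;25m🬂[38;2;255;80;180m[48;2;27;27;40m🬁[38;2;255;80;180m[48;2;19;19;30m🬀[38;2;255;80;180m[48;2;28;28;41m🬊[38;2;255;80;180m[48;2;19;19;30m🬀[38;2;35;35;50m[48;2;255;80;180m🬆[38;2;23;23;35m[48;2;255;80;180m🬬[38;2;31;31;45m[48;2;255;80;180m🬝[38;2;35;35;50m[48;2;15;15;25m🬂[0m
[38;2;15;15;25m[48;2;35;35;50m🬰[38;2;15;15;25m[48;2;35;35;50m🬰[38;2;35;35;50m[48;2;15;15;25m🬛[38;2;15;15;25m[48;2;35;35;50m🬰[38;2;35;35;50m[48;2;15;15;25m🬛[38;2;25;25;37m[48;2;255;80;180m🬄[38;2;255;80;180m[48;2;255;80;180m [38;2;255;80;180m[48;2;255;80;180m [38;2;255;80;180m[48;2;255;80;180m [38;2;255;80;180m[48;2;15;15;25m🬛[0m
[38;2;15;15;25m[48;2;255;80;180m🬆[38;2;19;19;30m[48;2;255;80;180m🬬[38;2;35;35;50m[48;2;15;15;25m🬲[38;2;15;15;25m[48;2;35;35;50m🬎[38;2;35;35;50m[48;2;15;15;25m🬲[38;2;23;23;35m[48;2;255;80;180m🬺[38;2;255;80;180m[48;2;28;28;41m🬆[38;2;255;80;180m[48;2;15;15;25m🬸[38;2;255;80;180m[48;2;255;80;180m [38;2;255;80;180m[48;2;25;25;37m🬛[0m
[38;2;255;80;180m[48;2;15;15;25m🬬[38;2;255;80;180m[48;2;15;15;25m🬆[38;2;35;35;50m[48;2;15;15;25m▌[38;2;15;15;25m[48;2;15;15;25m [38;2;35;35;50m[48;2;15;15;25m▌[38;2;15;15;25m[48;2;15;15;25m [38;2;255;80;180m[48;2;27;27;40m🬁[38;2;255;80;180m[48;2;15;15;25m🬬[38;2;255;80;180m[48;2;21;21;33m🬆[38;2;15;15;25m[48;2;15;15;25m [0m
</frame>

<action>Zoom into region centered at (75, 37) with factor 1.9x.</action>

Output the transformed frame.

<frame>
[38;2;255;80;180m[48;2;15;15;25m🬊[38;2;255;80;180m[48;2;15;15;25m🬝[38;2;255;80;180m[48;2;23;23;35m🬀[38;2;15;15;25m[48;2;15;15;25m [38;2;27;27;40m[48;2;255;80;180m🬴[38;2;255;80;180m[48;2;255;80;180m [38;2;255;80;180m[48;2;15;15;25m🬺[38;2;15;15;25m[48;2;15;15;25m [38;2;35;35;50m[48;2;15;15;25m▌[38;2;15;15;25m[48;2;15;15;25m [0m
[38;2;35;35;50m[48;2;15;15;25m🬂[38;2;35;35;50m[48;2;15;15;25m🬂[38;2;35;35;50m[48;2;15;15;25m🬕[38;2;35;35;50m[48;2;15;15;25m🬂[38;2;27;27;40m[48;2;255;80;180m🬬[38;2;255;80;180m[48;2;15;15;25m🬊[38;2;255;80;180m[48;2;15;15;25m🬝[38;2;255;80;180m[48;2;19;19;30m🬀[38;2;35;35;50m[48;2;15;15;25m🬕[38;2;35;35;50m[48;2;15;15;25m🬂[0m
[38;2;15;15;25m[48;2;35;35;50m🬰[38;2;15;15;25m[48;2;35;35;50m🬰[38;2;35;35;50m[48;2;15;15;25m🬛[38;2;15;15;25m[48;2;255;80;180m🬐[38;2;255;80;180m[48;2;255;80;180m [38;2;19;19;30m[48;2;255;80;180m🬸[38;2;35;35;50m[48;2;15;15;25m🬛[38;2;15;15;25m[48;2;35;35;50m🬰[38;2;35;35;50m[48;2;15;15;25m🬛[38;2;15;15;25m[48;2;35;35;50m🬰[0m
[38;2;15;15;25m[48;2;35;35;50m🬎[38;2;15;15;25m[48;2;35;35;50m🬎[38;2;35;35;50m[48;2;15;15;25m🬲[38;2;15;15;25m[48;2;35;35;50m🬎[38;2;255;80;180m[48;2;27;27;40m🬀[38;2;15;15;25m[48;2;35;35;50m🬎[38;2;35;35;50m[48;2;15;15;25m🬲[38;2;15;15;25m[48;2;35;35;50m🬎[38;2;35;35;50m[48;2;15;15;25m🬲[38;2;15;15;25m[48;2;35;35;50m🬎[0m
[38;2;15;15;25m[48;2;15;15;25m [38;2;15;15;25m[48;2;15;15;25m [38;2;35;35;50m[48;2;15;15;25m▌[38;2;15;15;25m[48;2;15;15;25m [38;2;35;35;50m[48;2;15;15;25m▌[38;2;15;15;25m[48;2;15;15;25m [38;2;35;35;50m[48;2;15;15;25m▌[38;2;15;15;25m[48;2;15;15;25m [38;2;35;35;50m[48;2;15;15;25m▌[38;2;15;15;25m[48;2;15;15;25m [0m
</frame>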